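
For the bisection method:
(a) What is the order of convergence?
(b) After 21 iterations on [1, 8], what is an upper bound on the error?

(a) Bisection has linear (order 1) convergence; the error is halved each step.

(b) Error bound = (b-a)/2^n = (8 - 1)/2^{21}
    = 7/2^{21}

(a) 1 (linear); (b) error ≤ 3.34e-06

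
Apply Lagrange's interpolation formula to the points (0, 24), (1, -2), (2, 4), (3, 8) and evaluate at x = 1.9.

Lagrange interpolation formula:
P(x) = Σ yᵢ × Lᵢ(x)
where Lᵢ(x) = Π_{j≠i} (x - xⱼ)/(xᵢ - xⱼ)

L_0(1.9) = (1.9 - 1)/(0 - 1) × (1.9 - 2)/(0 - 2) × (1.9 - 3)/(0 - 3) = -0.016500
L_1(1.9) = (1.9 - 0)/(1 - 0) × (1.9 - 2)/(1 - 2) × (1.9 - 3)/(1 - 3) = 0.104500
L_2(1.9) = (1.9 - 0)/(2 - 0) × (1.9 - 1)/(2 - 1) × (1.9 - 3)/(2 - 3) = 0.940500
L_3(1.9) = (1.9 - 0)/(3 - 0) × (1.9 - 1)/(3 - 1) × (1.9 - 2)/(3 - 2) = -0.028500

P(1.9) = 24×L_0(1.9) + (-2)×L_1(1.9) + 4×L_2(1.9) + 8×L_3(1.9)
P(1.9) = 2.929000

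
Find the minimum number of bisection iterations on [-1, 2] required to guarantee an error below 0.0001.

We need (b-a)/2^n ≤ 0.0001
(2 - (-1))/2^n ≤ 0.0001
3/2^n ≤ 0.0001
2^n ≥ 30000
n ≥ log₂(30000) = 14.87
n ≥ 15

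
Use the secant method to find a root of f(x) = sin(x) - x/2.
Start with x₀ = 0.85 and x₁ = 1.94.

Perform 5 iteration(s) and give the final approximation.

f(x) = sin(x) - x/2
x₀ = 0.85, x₁ = 1.94

Secant formula: x_{n+1} = x_n - f(x_n)(x_n - x_{n-1})/(f(x_n) - f(x_{n-1}))

Iteration 1:
  f(0.850000) = 0.326280
  f(1.940000) = -0.037385
  x_2 = 1.940000 - (-0.037385)×(1.940000 - 0.850000)/(-0.037385 - 0.326280)
       = 1.827947
Iteration 2:
  f(1.940000) = -0.037385
  f(1.827947) = 0.053145
  x_3 = 1.827947 - 0.053145×(1.827947 - 1.940000)/(0.053145 - (-0.037385))
       = 1.893727
Iteration 3:
  f(1.827947) = 0.053145
  f(1.893727) = 0.001446
  x_4 = 1.893727 - 0.001446×(1.893727 - 1.827947)/(0.001446 - 0.053145)
       = 1.895567
Iteration 4:
  f(1.893727) = 0.001446
  f(1.895567) = -0.000059
  x_5 = 1.895567 - (-0.000059)×(1.895567 - 1.893727)/(-0.000059 - 0.001446)
       = 1.895494
Iteration 5:
  f(1.895567) = -0.000059
  f(1.895494) = 0.000000
  x_6 = 1.895494 - 0.000000×(1.895494 - 1.895567)/(0.000000 - (-0.000059))
       = 1.895494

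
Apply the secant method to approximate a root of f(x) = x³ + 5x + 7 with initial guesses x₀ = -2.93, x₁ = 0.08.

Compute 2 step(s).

f(x) = x³ + 5x + 7
x₀ = -2.93, x₁ = 0.08

Secant formula: x_{n+1} = x_n - f(x_n)(x_n - x_{n-1})/(f(x_n) - f(x_{n-1}))

Iteration 1:
  f(-2.930000) = -32.803757
  f(0.080000) = 7.400512
  x_2 = 0.080000 - 7.400512×(0.080000 - (-2.930000))/(7.400512 - (-32.803757))
       = -0.474059
Iteration 2:
  f(0.080000) = 7.400512
  f(-0.474059) = 4.523168
  x_3 = -0.474059 - 4.523168×(-0.474059 - 0.080000)/(4.523168 - 7.400512)
       = -1.345037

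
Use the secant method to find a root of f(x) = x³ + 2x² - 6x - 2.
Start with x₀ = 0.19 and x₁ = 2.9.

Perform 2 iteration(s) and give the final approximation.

f(x) = x³ + 2x² - 6x - 2
x₀ = 0.19, x₁ = 2.9

Secant formula: x_{n+1} = x_n - f(x_n)(x_n - x_{n-1})/(f(x_n) - f(x_{n-1}))

Iteration 1:
  f(0.190000) = -3.060941
  f(2.900000) = 21.809000
  x_2 = 2.900000 - 21.809000×(2.900000 - 0.190000)/(21.809000 - (-3.060941))
       = 0.523541
Iteration 2:
  f(2.900000) = 21.809000
  f(0.523541) = -4.449556
  x_3 = 0.523541 - (-4.449556)×(0.523541 - 2.900000)/(-4.449556 - 21.809000)
       = 0.926236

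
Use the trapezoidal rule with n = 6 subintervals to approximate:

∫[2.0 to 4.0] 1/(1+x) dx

f(x) = 1/(1+x)
a = 2.0, b = 4.0, n = 6
h = (b - a)/n = 0.333333

Trapezoidal rule: (h/2)[f(x₀) + 2f(x₁) + 2f(x₂) + ... + f(xₙ)]

x_0 = 2.0000, f(x_0) = 0.333333, coefficient = 1
x_1 = 2.3333, f(x_1) = 0.300000, coefficient = 2
x_2 = 2.6667, f(x_2) = 0.272727, coefficient = 2
x_3 = 3.0000, f(x_3) = 0.250000, coefficient = 2
x_4 = 3.3333, f(x_4) = 0.230769, coefficient = 2
x_5 = 3.6667, f(x_5) = 0.214286, coefficient = 2
x_6 = 4.0000, f(x_6) = 0.200000, coefficient = 1

I ≈ (0.333333/2) × 3.068898 = 0.511483
Exact value: 0.510826
Error: 0.000657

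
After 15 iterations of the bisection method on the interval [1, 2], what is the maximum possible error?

Bisection error bound: |error| ≤ (b-a)/2^n
|error| ≤ (2 - 1)/2^15 = 1/2^15
|error| ≤ 0.0000305176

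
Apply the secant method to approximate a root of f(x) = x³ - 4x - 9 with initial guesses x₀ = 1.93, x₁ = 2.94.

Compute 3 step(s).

f(x) = x³ - 4x - 9
x₀ = 1.93, x₁ = 2.94

Secant formula: x_{n+1} = x_n - f(x_n)(x_n - x_{n-1})/(f(x_n) - f(x_{n-1}))

Iteration 1:
  f(1.930000) = -9.530943
  f(2.940000) = 4.652184
  x_2 = 2.940000 - 4.652184×(2.940000 - 1.930000)/(4.652184 - (-9.530943))
       = 2.608712
Iteration 2:
  f(2.940000) = 4.652184
  f(2.608712) = -1.681583
  x_3 = 2.608712 - (-1.681583)×(2.608712 - 2.940000)/(-1.681583 - 4.652184)
       = 2.696667
Iteration 3:
  f(2.608712) = -1.681583
  f(2.696667) = -0.176471
  x_4 = 2.696667 - (-0.176471)×(2.696667 - 2.608712)/(-0.176471 - (-1.681583))
       = 2.706980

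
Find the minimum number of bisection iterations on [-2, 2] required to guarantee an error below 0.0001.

We need (b-a)/2^n ≤ 0.0001
(2 - (-2))/2^n ≤ 0.0001
4/2^n ≤ 0.0001
2^n ≥ 40000
n ≥ log₂(40000) = 15.29
n ≥ 16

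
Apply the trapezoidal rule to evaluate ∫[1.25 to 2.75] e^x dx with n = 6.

f(x) = e^x
a = 1.25, b = 2.75, n = 6
h = (b - a)/n = 0.250000

Trapezoidal rule: (h/2)[f(x₀) + 2f(x₁) + 2f(x₂) + ... + f(xₙ)]

x_0 = 1.2500, f(x_0) = 3.490343, coefficient = 1
x_1 = 1.5000, f(x_1) = 4.481689, coefficient = 2
x_2 = 1.7500, f(x_2) = 5.754603, coefficient = 2
x_3 = 2.0000, f(x_3) = 7.389056, coefficient = 2
x_4 = 2.2500, f(x_4) = 9.487736, coefficient = 2
x_5 = 2.5000, f(x_5) = 12.182494, coefficient = 2
x_6 = 2.7500, f(x_6) = 15.642632, coefficient = 1

I ≈ (0.250000/2) × 97.724130 = 12.215516
Exact value: 12.152289
Error: 0.063227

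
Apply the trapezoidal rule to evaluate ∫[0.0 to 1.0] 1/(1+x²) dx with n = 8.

f(x) = 1/(1+x²)
a = 0.0, b = 1.0, n = 8
h = (b - a)/n = 0.125000

Trapezoidal rule: (h/2)[f(x₀) + 2f(x₁) + 2f(x₂) + ... + f(xₙ)]

x_0 = 0.0000, f(x_0) = 1.000000, coefficient = 1
x_1 = 0.1250, f(x_1) = 0.984615, coefficient = 2
x_2 = 0.2500, f(x_2) = 0.941176, coefficient = 2
x_3 = 0.3750, f(x_3) = 0.876712, coefficient = 2
x_4 = 0.5000, f(x_4) = 0.800000, coefficient = 2
x_5 = 0.6250, f(x_5) = 0.719101, coefficient = 2
x_6 = 0.7500, f(x_6) = 0.640000, coefficient = 2
x_7 = 0.8750, f(x_7) = 0.566372, coefficient = 2
x_8 = 1.0000, f(x_8) = 0.500000, coefficient = 1

I ≈ (0.125000/2) × 12.555954 = 0.784747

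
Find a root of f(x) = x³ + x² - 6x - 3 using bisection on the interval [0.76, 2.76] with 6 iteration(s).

f(x) = x³ + x² - 6x - 3
Initial interval: [0.76, 2.76]

Iteration 1:
  c_1 = (0.760000 + 2.760000)/2 = 1.760000
  f(c_1) = f(1.760000) = -5.010624
  f(a) × f(c) ≥ 0, new interval: [1.760000, 2.760000]
Iteration 2:
  c_2 = (1.760000 + 2.760000)/2 = 2.260000
  f(c_2) = f(2.260000) = 0.090776
  f(a) × f(c) < 0, new interval: [1.760000, 2.260000]
Iteration 3:
  c_3 = (1.760000 + 2.260000)/2 = 2.010000
  f(c_3) = f(2.010000) = -2.899299
  f(a) × f(c) ≥ 0, new interval: [2.010000, 2.260000]
Iteration 4:
  c_4 = (2.010000 + 2.260000)/2 = 2.135000
  f(c_4) = f(2.135000) = -1.519965
  f(a) × f(c) ≥ 0, new interval: [2.135000, 2.260000]
Iteration 5:
  c_5 = (2.135000 + 2.260000)/2 = 2.197500
  f(c_5) = f(2.197500) = -0.744253
  f(a) × f(c) ≥ 0, new interval: [2.197500, 2.260000]
Iteration 6:
  c_6 = (2.197500 + 2.260000)/2 = 2.228750
  f(c_6) = f(2.228750) = -0.334244
  f(a) × f(c) ≥ 0, new interval: [2.228750, 2.260000]

After 6 iteration(s), the approximation is c_6 = 2.228750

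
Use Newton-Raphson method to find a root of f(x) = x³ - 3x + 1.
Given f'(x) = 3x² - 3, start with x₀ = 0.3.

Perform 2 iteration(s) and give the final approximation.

f(x) = x³ - 3x + 1
f'(x) = 3x² - 3
x₀ = 0.3

Newton-Raphson formula: x_{n+1} = x_n - f(x_n)/f'(x_n)

Iteration 1:
  f(0.300000) = 0.127000
  f'(0.300000) = -2.730000
  x_1 = 0.300000 - 0.127000/(-2.730000) = 0.346520
Iteration 2:
  f(0.346520) = 0.002048
  f'(0.346520) = -2.639771
  x_2 = 0.346520 - 0.002048/(-2.639771) = 0.347296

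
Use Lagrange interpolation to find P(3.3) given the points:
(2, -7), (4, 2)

Lagrange interpolation formula:
P(x) = Σ yᵢ × Lᵢ(x)
where Lᵢ(x) = Π_{j≠i} (x - xⱼ)/(xᵢ - xⱼ)

L_0(3.3) = (3.3 - 4)/(2 - 4) = 0.350000
L_1(3.3) = (3.3 - 2)/(4 - 2) = 0.650000

P(3.3) = (-7)×L_0(3.3) + 2×L_1(3.3)
P(3.3) = -1.150000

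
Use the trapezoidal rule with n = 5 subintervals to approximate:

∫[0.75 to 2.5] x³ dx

f(x) = x³
a = 0.75, b = 2.5, n = 5
h = (b - a)/n = 0.350000

Trapezoidal rule: (h/2)[f(x₀) + 2f(x₁) + 2f(x₂) + ... + f(xₙ)]

x_0 = 0.7500, f(x_0) = 0.421875, coefficient = 1
x_1 = 1.1000, f(x_1) = 1.331000, coefficient = 2
x_2 = 1.4500, f(x_2) = 3.048625, coefficient = 2
x_3 = 1.8000, f(x_3) = 5.832000, coefficient = 2
x_4 = 2.1500, f(x_4) = 9.938375, coefficient = 2
x_5 = 2.5000, f(x_5) = 15.625000, coefficient = 1

I ≈ (0.350000/2) × 56.346875 = 9.860703
Exact value: 9.686523
Error: 0.174180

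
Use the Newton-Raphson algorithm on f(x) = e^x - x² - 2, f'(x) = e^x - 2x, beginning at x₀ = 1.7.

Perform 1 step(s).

f(x) = e^x - x² - 2
f'(x) = e^x - 2x
x₀ = 1.7

Newton-Raphson formula: x_{n+1} = x_n - f(x_n)/f'(x_n)

Iteration 1:
  f(1.700000) = 0.583947
  f'(1.700000) = 2.073947
  x_1 = 1.700000 - 0.583947/2.073947 = 1.418437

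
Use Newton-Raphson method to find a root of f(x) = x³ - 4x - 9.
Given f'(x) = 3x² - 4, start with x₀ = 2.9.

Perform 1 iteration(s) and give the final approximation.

f(x) = x³ - 4x - 9
f'(x) = 3x² - 4
x₀ = 2.9

Newton-Raphson formula: x_{n+1} = x_n - f(x_n)/f'(x_n)

Iteration 1:
  f(2.900000) = 3.789000
  f'(2.900000) = 21.230000
  x_1 = 2.900000 - 3.789000/21.230000 = 2.721526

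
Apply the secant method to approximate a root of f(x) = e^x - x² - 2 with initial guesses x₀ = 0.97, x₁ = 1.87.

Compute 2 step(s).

f(x) = e^x - x² - 2
x₀ = 0.97, x₁ = 1.87

Secant formula: x_{n+1} = x_n - f(x_n)(x_n - x_{n-1})/(f(x_n) - f(x_{n-1}))

Iteration 1:
  f(0.970000) = -0.302956
  f(1.870000) = 0.991396
  x_2 = 1.870000 - 0.991396×(1.870000 - 0.970000)/(0.991396 - (-0.302956))
       = 1.180654
Iteration 2:
  f(1.870000) = 0.991396
  f(1.180654) = -0.137441
  x_3 = 1.180654 - (-0.137441)×(1.180654 - 1.870000)/(-0.137441 - 0.991396)
       = 1.264585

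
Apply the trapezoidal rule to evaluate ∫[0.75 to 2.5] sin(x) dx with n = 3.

f(x) = sin(x)
a = 0.75, b = 2.5, n = 3
h = (b - a)/n = 0.583333

Trapezoidal rule: (h/2)[f(x₀) + 2f(x₁) + 2f(x₂) + ... + f(xₙ)]

x_0 = 0.7500, f(x_0) = 0.681639, coefficient = 1
x_1 = 1.3333, f(x_1) = 0.971938, coefficient = 2
x_2 = 1.9167, f(x_2) = 0.940781, coefficient = 2
x_3 = 2.5000, f(x_3) = 0.598472, coefficient = 1

I ≈ (0.583333/2) × 5.105548 = 1.489118
Exact value: 1.532832
Error: 0.043714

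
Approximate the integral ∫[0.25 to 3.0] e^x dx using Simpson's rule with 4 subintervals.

f(x) = e^x
a = 0.25, b = 3.0, n = 4
h = (b - a)/n = 0.687500

Simpson's rule: (h/3)[f(x₀) + 4f(x₁) + 2f(x₂) + ... + f(xₙ)]

x_0 = 0.2500, f(x_0) = 1.284025, coefficient = 1
x_1 = 0.9375, f(x_1) = 2.553589, coefficient = 4
x_2 = 1.6250, f(x_2) = 5.078419, coefficient = 2
x_3 = 2.3125, f(x_3) = 10.099642, coefficient = 4
x_4 = 3.0000, f(x_4) = 20.085537, coefficient = 1

I ≈ (0.687500/3) × 82.139327 = 18.823596
Exact value: 18.801512
Error: 0.022084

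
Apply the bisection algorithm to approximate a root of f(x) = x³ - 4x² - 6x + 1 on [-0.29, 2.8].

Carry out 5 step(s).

f(x) = x³ - 4x² - 6x + 1
Initial interval: [-0.29, 2.8]

Iteration 1:
  c_1 = (-0.290000 + 2.800000)/2 = 1.255000
  f(c_1) = f(1.255000) = -10.853444
  f(a) × f(c) < 0, new interval: [-0.290000, 1.255000]
Iteration 2:
  c_2 = (-0.290000 + 1.255000)/2 = 0.482500
  f(c_2) = f(0.482500) = -2.713896
  f(a) × f(c) < 0, new interval: [-0.290000, 0.482500]
Iteration 3:
  c_3 = (-0.290000 + 0.482500)/2 = 0.096250
  f(c_3) = f(0.096250) = 0.386335
  f(a) × f(c) ≥ 0, new interval: [0.096250, 0.482500]
Iteration 4:
  c_4 = (0.096250 + 0.482500)/2 = 0.289375
  f(c_4) = f(0.289375) = -1.046970
  f(a) × f(c) < 0, new interval: [0.096250, 0.289375]
Iteration 5:
  c_5 = (0.096250 + 0.289375)/2 = 0.192812
  f(c_5) = f(0.192812) = -0.298414
  f(a) × f(c) < 0, new interval: [0.096250, 0.192812]

After 5 iteration(s), the approximation is c_5 = 0.192812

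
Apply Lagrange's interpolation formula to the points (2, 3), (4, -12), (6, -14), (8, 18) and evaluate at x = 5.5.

Lagrange interpolation formula:
P(x) = Σ yᵢ × Lᵢ(x)
where Lᵢ(x) = Π_{j≠i} (x - xⱼ)/(xᵢ - xⱼ)

L_0(5.5) = (5.5 - 4)/(2 - 4) × (5.5 - 6)/(2 - 6) × (5.5 - 8)/(2 - 8) = -0.039062
L_1(5.5) = (5.5 - 2)/(4 - 2) × (5.5 - 6)/(4 - 6) × (5.5 - 8)/(4 - 8) = 0.273438
L_2(5.5) = (5.5 - 2)/(6 - 2) × (5.5 - 4)/(6 - 4) × (5.5 - 8)/(6 - 8) = 0.820312
L_3(5.5) = (5.5 - 2)/(8 - 2) × (5.5 - 4)/(8 - 4) × (5.5 - 6)/(8 - 6) = -0.054688

P(5.5) = 3×L_0(5.5) + (-12)×L_1(5.5) + (-14)×L_2(5.5) + 18×L_3(5.5)
P(5.5) = -15.867188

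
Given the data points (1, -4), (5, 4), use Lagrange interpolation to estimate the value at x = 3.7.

Lagrange interpolation formula:
P(x) = Σ yᵢ × Lᵢ(x)
where Lᵢ(x) = Π_{j≠i} (x - xⱼ)/(xᵢ - xⱼ)

L_0(3.7) = (3.7 - 5)/(1 - 5) = 0.325000
L_1(3.7) = (3.7 - 1)/(5 - 1) = 0.675000

P(3.7) = (-4)×L_0(3.7) + 4×L_1(3.7)
P(3.7) = 1.400000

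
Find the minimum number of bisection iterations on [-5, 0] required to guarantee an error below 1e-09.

We need (b-a)/2^n ≤ 1e-09
(0 - (-5))/2^n ≤ 1e-09
5/2^n ≤ 1e-09
2^n ≥ 5000000000
n ≥ log₂(5000000000) = 32.22
n ≥ 33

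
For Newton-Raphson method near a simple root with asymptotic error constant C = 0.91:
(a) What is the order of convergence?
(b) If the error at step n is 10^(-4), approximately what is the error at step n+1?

(a) Newton-Raphson has quadratic (order 2) convergence near simple roots.
    This means |e_{n+1}| ≈ C|e_n|².

(b) With |e_n| = 10^(-4) and C = 0.91:
    |e_{n+1}| ≈ 0.91 × (10^(-4))² = 0.91 × 10^(-8)

(a) 2 (quadratic); (b) |e_{n+1}| ≈ 9.100e-09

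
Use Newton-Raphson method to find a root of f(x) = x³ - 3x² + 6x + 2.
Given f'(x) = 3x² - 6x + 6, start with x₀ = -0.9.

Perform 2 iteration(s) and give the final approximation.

f(x) = x³ - 3x² + 6x + 2
f'(x) = 3x² - 6x + 6
x₀ = -0.9

Newton-Raphson formula: x_{n+1} = x_n - f(x_n)/f'(x_n)

Iteration 1:
  f(-0.900000) = -6.559000
  f'(-0.900000) = 13.830000
  x_1 = -0.900000 - (-6.559000)/13.830000 = -0.425741
Iteration 2:
  f(-0.425741) = -1.175381
  f'(-0.425741) = 9.098213
  x_2 = -0.425741 - (-1.175381)/9.098213 = -0.296553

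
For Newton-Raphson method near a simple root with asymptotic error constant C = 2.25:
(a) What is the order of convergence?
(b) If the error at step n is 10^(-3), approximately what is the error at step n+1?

(a) Newton-Raphson has quadratic (order 2) convergence near simple roots.
    This means |e_{n+1}| ≈ C|e_n|².

(b) With |e_n| = 10^(-3) and C = 2.25:
    |e_{n+1}| ≈ 2.25 × (10^(-3))² = 2.25 × 10^(-6)

(a) 2 (quadratic); (b) |e_{n+1}| ≈ 2.250e-06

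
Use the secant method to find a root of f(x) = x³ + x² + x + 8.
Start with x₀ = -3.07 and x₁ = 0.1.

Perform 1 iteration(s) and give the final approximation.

f(x) = x³ + x² + x + 8
x₀ = -3.07, x₁ = 0.1

Secant formula: x_{n+1} = x_n - f(x_n)(x_n - x_{n-1})/(f(x_n) - f(x_{n-1}))

Iteration 1:
  f(-3.070000) = -14.579543
  f(0.100000) = 8.111000
  x_2 = 0.100000 - 8.111000×(0.100000 - (-3.070000))/(8.111000 - (-14.579543))
       = -1.033154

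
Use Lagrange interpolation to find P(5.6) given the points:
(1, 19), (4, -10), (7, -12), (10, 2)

Lagrange interpolation formula:
P(x) = Σ yᵢ × Lᵢ(x)
where Lᵢ(x) = Π_{j≠i} (x - xⱼ)/(xᵢ - xⱼ)

L_0(5.6) = (5.6 - 4)/(1 - 4) × (5.6 - 7)/(1 - 7) × (5.6 - 10)/(1 - 10) = -0.060840
L_1(5.6) = (5.6 - 1)/(4 - 1) × (5.6 - 7)/(4 - 7) × (5.6 - 10)/(4 - 10) = 0.524741
L_2(5.6) = (5.6 - 1)/(7 - 1) × (5.6 - 4)/(7 - 4) × (5.6 - 10)/(7 - 10) = 0.599704
L_3(5.6) = (5.6 - 1)/(10 - 1) × (5.6 - 4)/(10 - 4) × (5.6 - 7)/(10 - 7) = -0.063605

P(5.6) = 19×L_0(5.6) + (-10)×L_1(5.6) + (-12)×L_2(5.6) + 2×L_3(5.6)
P(5.6) = -13.727012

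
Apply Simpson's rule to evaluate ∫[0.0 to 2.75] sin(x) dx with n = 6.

f(x) = sin(x)
a = 0.0, b = 2.75, n = 6
h = (b - a)/n = 0.458333

Simpson's rule: (h/3)[f(x₀) + 4f(x₁) + 2f(x₂) + ... + f(xₙ)]

x_0 = 0.0000, f(x_0) = 0.000000, coefficient = 1
x_1 = 0.4583, f(x_1) = 0.442454, coefficient = 4
x_2 = 0.9167, f(x_2) = 0.793578, coefficient = 2
x_3 = 1.3750, f(x_3) = 0.980893, coefficient = 4
x_4 = 1.8333, f(x_4) = 0.965735, coefficient = 2
x_5 = 2.2917, f(x_5) = 0.751232, coefficient = 4
x_6 = 2.7500, f(x_6) = 0.381661, coefficient = 1

I ≈ (0.458333/3) × 12.598601 = 1.924786
Exact value: 1.924302
Error: 0.000484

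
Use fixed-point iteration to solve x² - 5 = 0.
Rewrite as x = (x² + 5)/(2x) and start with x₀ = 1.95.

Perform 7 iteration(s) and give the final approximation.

Equation: x² - 5 = 0
Fixed-point form: x = (x² + 5)/(2x)
x₀ = 1.95

x_1 = g(1.950000) = 2.257051
x_2 = g(2.257051) = 2.236166
x_3 = g(2.236166) = 2.236068
x_4 = g(2.236068) = 2.236068
x_5 = g(2.236068) = 2.236068
x_6 = g(2.236068) = 2.236068
x_7 = g(2.236068) = 2.236068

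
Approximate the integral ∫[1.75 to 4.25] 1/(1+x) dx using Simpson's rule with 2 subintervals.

f(x) = 1/(1+x)
a = 1.75, b = 4.25, n = 2
h = (b - a)/n = 1.250000

Simpson's rule: (h/3)[f(x₀) + 4f(x₁) + 2f(x₂) + ... + f(xₙ)]

x_0 = 1.7500, f(x_0) = 0.363636, coefficient = 1
x_1 = 3.0000, f(x_1) = 0.250000, coefficient = 4
x_2 = 4.2500, f(x_2) = 0.190476, coefficient = 1

I ≈ (1.250000/3) × 1.554113 = 0.647547
Exact value: 0.646627
Error: 0.000920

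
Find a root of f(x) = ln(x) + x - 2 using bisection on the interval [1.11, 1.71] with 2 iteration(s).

f(x) = ln(x) + x - 2
Initial interval: [1.11, 1.71]

Iteration 1:
  c_1 = (1.110000 + 1.710000)/2 = 1.410000
  f(c_1) = f(1.410000) = -0.246410
  f(a) × f(c) ≥ 0, new interval: [1.410000, 1.710000]
Iteration 2:
  c_2 = (1.410000 + 1.710000)/2 = 1.560000
  f(c_2) = f(1.560000) = 0.004686
  f(a) × f(c) < 0, new interval: [1.410000, 1.560000]

After 2 iteration(s), the approximation is c_2 = 1.560000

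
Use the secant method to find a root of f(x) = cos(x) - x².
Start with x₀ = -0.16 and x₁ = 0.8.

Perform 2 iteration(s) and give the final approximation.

f(x) = cos(x) - x²
x₀ = -0.16, x₁ = 0.8

Secant formula: x_{n+1} = x_n - f(x_n)(x_n - x_{n-1})/(f(x_n) - f(x_{n-1}))

Iteration 1:
  f(-0.160000) = 0.961627
  f(0.800000) = 0.056707
  x_2 = 0.800000 - 0.056707×(0.800000 - (-0.160000))/(0.056707 - 0.961627)
       = 0.860158
Iteration 2:
  f(0.800000) = 0.056707
  f(0.860158) = -0.087555
  x_3 = 0.860158 - (-0.087555)×(0.860158 - 0.800000)/(-0.087555 - 0.056707)
       = 0.823647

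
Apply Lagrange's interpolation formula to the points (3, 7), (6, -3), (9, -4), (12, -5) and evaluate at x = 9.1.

Lagrange interpolation formula:
P(x) = Σ yᵢ × Lᵢ(x)
where Lᵢ(x) = Π_{j≠i} (x - xⱼ)/(xᵢ - xⱼ)

L_0(9.1) = (9.1 - 6)/(3 - 6) × (9.1 - 9)/(3 - 9) × (9.1 - 12)/(3 - 12) = 0.005549
L_1(9.1) = (9.1 - 3)/(6 - 3) × (9.1 - 9)/(6 - 9) × (9.1 - 12)/(6 - 12) = -0.032759
L_2(9.1) = (9.1 - 3)/(9 - 3) × (9.1 - 6)/(9 - 6) × (9.1 - 12)/(9 - 12) = 1.015537
L_3(9.1) = (9.1 - 3)/(12 - 3) × (9.1 - 6)/(12 - 6) × (9.1 - 9)/(12 - 9) = 0.011673

P(9.1) = 7×L_0(9.1) + (-3)×L_1(9.1) + (-4)×L_2(9.1) + (-5)×L_3(9.1)
P(9.1) = -3.983389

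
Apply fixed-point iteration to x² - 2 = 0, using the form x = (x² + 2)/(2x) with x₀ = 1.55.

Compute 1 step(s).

Equation: x² - 2 = 0
Fixed-point form: x = (x² + 2)/(2x)
x₀ = 1.55

x_1 = g(1.550000) = 1.420161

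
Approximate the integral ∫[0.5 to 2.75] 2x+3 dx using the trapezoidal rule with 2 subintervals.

f(x) = 2x+3
a = 0.5, b = 2.75, n = 2
h = (b - a)/n = 1.125000

Trapezoidal rule: (h/2)[f(x₀) + 2f(x₁) + 2f(x₂) + ... + f(xₙ)]

x_0 = 0.5000, f(x_0) = 4.000000, coefficient = 1
x_1 = 1.6250, f(x_1) = 6.250000, coefficient = 2
x_2 = 2.7500, f(x_2) = 8.500000, coefficient = 1

I ≈ (1.125000/2) × 25.000000 = 14.062500
Exact value: 14.062500
Error: 0.000000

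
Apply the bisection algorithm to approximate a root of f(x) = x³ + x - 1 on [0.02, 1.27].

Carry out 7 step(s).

f(x) = x³ + x - 1
Initial interval: [0.02, 1.27]

Iteration 1:
  c_1 = (0.020000 + 1.270000)/2 = 0.645000
  f(c_1) = f(0.645000) = -0.086664
  f(a) × f(c) ≥ 0, new interval: [0.645000, 1.270000]
Iteration 2:
  c_2 = (0.645000 + 1.270000)/2 = 0.957500
  f(c_2) = f(0.957500) = 0.835342
  f(a) × f(c) < 0, new interval: [0.645000, 0.957500]
Iteration 3:
  c_3 = (0.645000 + 0.957500)/2 = 0.801250
  f(c_3) = f(0.801250) = 0.315654
  f(a) × f(c) < 0, new interval: [0.645000, 0.801250]
Iteration 4:
  c_4 = (0.645000 + 0.801250)/2 = 0.723125
  f(c_4) = f(0.723125) = 0.101254
  f(a) × f(c) < 0, new interval: [0.645000, 0.723125]
Iteration 5:
  c_5 = (0.645000 + 0.723125)/2 = 0.684063
  f(c_5) = f(0.684063) = 0.004164
  f(a) × f(c) < 0, new interval: [0.645000, 0.684063]
Iteration 6:
  c_6 = (0.645000 + 0.684063)/2 = 0.664531
  f(c_6) = f(0.664531) = -0.042011
  f(a) × f(c) ≥ 0, new interval: [0.664531, 0.684063]
Iteration 7:
  c_7 = (0.664531 + 0.684063)/2 = 0.674297
  f(c_7) = f(0.674297) = -0.019116
  f(a) × f(c) ≥ 0, new interval: [0.674297, 0.684063]

After 7 iteration(s), the approximation is c_7 = 0.674297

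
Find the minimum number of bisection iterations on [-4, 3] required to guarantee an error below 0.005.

We need (b-a)/2^n ≤ 0.005
(3 - (-4))/2^n ≤ 0.005
7/2^n ≤ 0.005
2^n ≥ 1400
n ≥ log₂(1400) = 10.45
n ≥ 11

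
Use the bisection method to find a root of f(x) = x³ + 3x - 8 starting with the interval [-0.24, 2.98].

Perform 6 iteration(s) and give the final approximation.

f(x) = x³ + 3x - 8
Initial interval: [-0.24, 2.98]

Iteration 1:
  c_1 = (-0.240000 + 2.980000)/2 = 1.370000
  f(c_1) = f(1.370000) = -1.318647
  f(a) × f(c) ≥ 0, new interval: [1.370000, 2.980000]
Iteration 2:
  c_2 = (1.370000 + 2.980000)/2 = 2.175000
  f(c_2) = f(2.175000) = 8.814109
  f(a) × f(c) < 0, new interval: [1.370000, 2.175000]
Iteration 3:
  c_3 = (1.370000 + 2.175000)/2 = 1.772500
  f(c_3) = f(1.772500) = 2.886263
  f(a) × f(c) < 0, new interval: [1.370000, 1.772500]
Iteration 4:
  c_4 = (1.370000 + 1.772500)/2 = 1.571250
  f(c_4) = f(1.571250) = 0.592894
  f(a) × f(c) < 0, new interval: [1.370000, 1.571250]
Iteration 5:
  c_5 = (1.370000 + 1.571250)/2 = 1.470625
  f(c_5) = f(1.470625) = -0.407549
  f(a) × f(c) ≥ 0, new interval: [1.470625, 1.571250]
Iteration 6:
  c_6 = (1.470625 + 1.571250)/2 = 1.520938
  f(c_6) = f(1.520938) = 0.081123
  f(a) × f(c) < 0, new interval: [1.470625, 1.520938]

After 6 iteration(s), the approximation is c_6 = 1.520938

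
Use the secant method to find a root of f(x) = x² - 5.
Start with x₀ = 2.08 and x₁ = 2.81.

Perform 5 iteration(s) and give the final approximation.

f(x) = x² - 5
x₀ = 2.08, x₁ = 2.81

Secant formula: x_{n+1} = x_n - f(x_n)(x_n - x_{n-1})/(f(x_n) - f(x_{n-1}))

Iteration 1:
  f(2.080000) = -0.673600
  f(2.810000) = 2.896100
  x_2 = 2.810000 - 2.896100×(2.810000 - 2.080000)/(2.896100 - (-0.673600))
       = 2.217751
Iteration 2:
  f(2.810000) = 2.896100
  f(2.217751) = -0.081583
  x_3 = 2.217751 - (-0.081583)×(2.217751 - 2.810000)/(-0.081583 - 2.896100)
       = 2.233977
Iteration 3:
  f(2.217751) = -0.081583
  f(2.233977) = -0.009347
  x_4 = 2.233977 - (-0.009347)×(2.233977 - 2.217751)/(-0.009347 - (-0.081583))
       = 2.236077
Iteration 4:
  f(2.233977) = -0.009347
  f(2.236077) = 0.000038
  x_5 = 2.236077 - 0.000038×(2.236077 - 2.233977)/(0.000038 - (-0.009347))
       = 2.236068
Iteration 5:
  f(2.236077) = 0.000038
  f(2.236068) = 0.000000
  x_6 = 2.236068 - 0.000000×(2.236068 - 2.236077)/(0.000000 - 0.000038)
       = 2.236068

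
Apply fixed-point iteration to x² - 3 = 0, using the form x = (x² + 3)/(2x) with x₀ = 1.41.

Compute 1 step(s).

Equation: x² - 3 = 0
Fixed-point form: x = (x² + 3)/(2x)
x₀ = 1.41

x_1 = g(1.410000) = 1.768830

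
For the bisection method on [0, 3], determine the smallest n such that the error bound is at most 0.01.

We need (b-a)/2^n ≤ 0.01
(3 - 0)/2^n ≤ 0.01
3/2^n ≤ 0.01
2^n ≥ 300
n ≥ log₂(300) = 8.23
n ≥ 9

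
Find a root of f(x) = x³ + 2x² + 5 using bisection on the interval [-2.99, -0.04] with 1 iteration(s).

f(x) = x³ + 2x² + 5
Initial interval: [-2.99, -0.04]

Iteration 1:
  c_1 = (-2.990000 + (-0.040000))/2 = -1.515000
  f(c_1) = f(-1.515000) = 6.113184
  f(a) × f(c) < 0, new interval: [-2.990000, -1.515000]

After 1 iteration(s), the approximation is c_1 = -1.515000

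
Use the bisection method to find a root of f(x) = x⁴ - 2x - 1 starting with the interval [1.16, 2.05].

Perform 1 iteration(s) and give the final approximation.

f(x) = x⁴ - 2x - 1
Initial interval: [1.16, 2.05]

Iteration 1:
  c_1 = (1.160000 + 2.050000)/2 = 1.605000
  f(c_1) = f(1.605000) = 2.425905
  f(a) × f(c) < 0, new interval: [1.160000, 1.605000]

After 1 iteration(s), the approximation is c_1 = 1.605000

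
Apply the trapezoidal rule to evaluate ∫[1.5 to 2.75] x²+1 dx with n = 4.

f(x) = x²+1
a = 1.5, b = 2.75, n = 4
h = (b - a)/n = 0.312500

Trapezoidal rule: (h/2)[f(x₀) + 2f(x₁) + 2f(x₂) + ... + f(xₙ)]

x_0 = 1.5000, f(x_0) = 3.250000, coefficient = 1
x_1 = 1.8125, f(x_1) = 4.285156, coefficient = 2
x_2 = 2.1250, f(x_2) = 5.515625, coefficient = 2
x_3 = 2.4375, f(x_3) = 6.941406, coefficient = 2
x_4 = 2.7500, f(x_4) = 8.562500, coefficient = 1

I ≈ (0.312500/2) × 45.296875 = 7.077637
Exact value: 7.057292
Error: 0.020345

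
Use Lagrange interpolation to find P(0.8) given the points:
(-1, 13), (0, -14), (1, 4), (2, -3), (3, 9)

Lagrange interpolation formula:
P(x) = Σ yᵢ × Lᵢ(x)
where Lᵢ(x) = Π_{j≠i} (x - xⱼ)/(xᵢ - xⱼ)

L_0(0.8) = (0.8 - 0)/(-1 - 0) × (0.8 - 1)/(-1 - 1) × (0.8 - 2)/(-1 - 2) × (0.8 - 3)/(-1 - 3) = -0.017600
L_1(0.8) = (0.8 - (-1))/(0 - (-1)) × (0.8 - 1)/(0 - 1) × (0.8 - 2)/(0 - 2) × (0.8 - 3)/(0 - 3) = 0.158400
L_2(0.8) = (0.8 - (-1))/(1 - (-1)) × (0.8 - 0)/(1 - 0) × (0.8 - 2)/(1 - 2) × (0.8 - 3)/(1 - 3) = 0.950400
L_3(0.8) = (0.8 - (-1))/(2 - (-1)) × (0.8 - 0)/(2 - 0) × (0.8 - 1)/(2 - 1) × (0.8 - 3)/(2 - 3) = -0.105600
L_4(0.8) = (0.8 - (-1))/(3 - (-1)) × (0.8 - 0)/(3 - 0) × (0.8 - 1)/(3 - 1) × (0.8 - 2)/(3 - 2) = 0.014400

P(0.8) = 13×L_0(0.8) + (-14)×L_1(0.8) + 4×L_2(0.8) + (-3)×L_3(0.8) + 9×L_4(0.8)
P(0.8) = 1.801600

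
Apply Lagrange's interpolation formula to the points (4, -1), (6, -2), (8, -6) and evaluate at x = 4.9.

Lagrange interpolation formula:
P(x) = Σ yᵢ × Lᵢ(x)
where Lᵢ(x) = Π_{j≠i} (x - xⱼ)/(xᵢ - xⱼ)

L_0(4.9) = (4.9 - 6)/(4 - 6) × (4.9 - 8)/(4 - 8) = 0.426250
L_1(4.9) = (4.9 - 4)/(6 - 4) × (4.9 - 8)/(6 - 8) = 0.697500
L_2(4.9) = (4.9 - 4)/(8 - 4) × (4.9 - 6)/(8 - 6) = -0.123750

P(4.9) = (-1)×L_0(4.9) + (-2)×L_1(4.9) + (-6)×L_2(4.9)
P(4.9) = -1.078750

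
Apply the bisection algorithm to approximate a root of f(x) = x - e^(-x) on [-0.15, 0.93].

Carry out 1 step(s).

f(x) = x - e^(-x)
Initial interval: [-0.15, 0.93]

Iteration 1:
  c_1 = (-0.150000 + 0.930000)/2 = 0.390000
  f(c_1) = f(0.390000) = -0.287057
  f(a) × f(c) ≥ 0, new interval: [0.390000, 0.930000]

After 1 iteration(s), the approximation is c_1 = 0.390000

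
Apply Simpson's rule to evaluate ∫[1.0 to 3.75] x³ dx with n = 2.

f(x) = x³
a = 1.0, b = 3.75, n = 2
h = (b - a)/n = 1.375000

Simpson's rule: (h/3)[f(x₀) + 4f(x₁) + 2f(x₂) + ... + f(xₙ)]

x_0 = 1.0000, f(x_0) = 1.000000, coefficient = 1
x_1 = 2.3750, f(x_1) = 13.396484, coefficient = 4
x_2 = 3.7500, f(x_2) = 52.734375, coefficient = 1

I ≈ (1.375000/3) × 107.320312 = 49.188477
Exact value: 49.188477
Error: 0.000000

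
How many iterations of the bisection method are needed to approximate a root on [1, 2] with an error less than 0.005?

We need (b-a)/2^n ≤ 0.005
(2 - 1)/2^n ≤ 0.005
1/2^n ≤ 0.005
2^n ≥ 200
n ≥ log₂(200) = 7.64
n ≥ 8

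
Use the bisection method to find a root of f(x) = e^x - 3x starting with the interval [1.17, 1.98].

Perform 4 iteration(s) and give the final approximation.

f(x) = e^x - 3x
Initial interval: [1.17, 1.98]

Iteration 1:
  c_1 = (1.170000 + 1.980000)/2 = 1.575000
  f(c_1) = f(1.575000) = 0.105742
  f(a) × f(c) < 0, new interval: [1.170000, 1.575000]
Iteration 2:
  c_2 = (1.170000 + 1.575000)/2 = 1.372500
  f(c_2) = f(1.372500) = -0.172299
  f(a) × f(c) ≥ 0, new interval: [1.372500, 1.575000]
Iteration 3:
  c_3 = (1.372500 + 1.575000)/2 = 1.473750
  f(c_3) = f(1.473750) = -0.055675
  f(a) × f(c) ≥ 0, new interval: [1.473750, 1.575000]
Iteration 4:
  c_4 = (1.473750 + 1.575000)/2 = 1.524375
  f(c_4) = f(1.524375) = 0.019148
  f(a) × f(c) < 0, new interval: [1.473750, 1.524375]

After 4 iteration(s), the approximation is c_4 = 1.524375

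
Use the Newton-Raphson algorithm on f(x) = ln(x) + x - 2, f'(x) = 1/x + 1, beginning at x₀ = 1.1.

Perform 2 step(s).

f(x) = ln(x) + x - 2
f'(x) = 1/x + 1
x₀ = 1.1

Newton-Raphson formula: x_{n+1} = x_n - f(x_n)/f'(x_n)

Iteration 1:
  f(1.100000) = -0.804690
  f'(1.100000) = 1.909091
  x_1 = 1.100000 - (-0.804690)/1.909091 = 1.521504
Iteration 2:
  f(1.521504) = -0.058796
  f'(1.521504) = 1.657244
  x_2 = 1.521504 - (-0.058796)/1.657244 = 1.556983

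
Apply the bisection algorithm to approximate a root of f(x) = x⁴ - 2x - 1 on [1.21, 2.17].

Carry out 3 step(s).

f(x) = x⁴ - 2x - 1
Initial interval: [1.21, 2.17]

Iteration 1:
  c_1 = (1.210000 + 2.170000)/2 = 1.690000
  f(c_1) = f(1.690000) = 3.777307
  f(a) × f(c) < 0, new interval: [1.210000, 1.690000]
Iteration 2:
  c_2 = (1.210000 + 1.690000)/2 = 1.450000
  f(c_2) = f(1.450000) = 0.520506
  f(a) × f(c) < 0, new interval: [1.210000, 1.450000]
Iteration 3:
  c_3 = (1.210000 + 1.450000)/2 = 1.330000
  f(c_3) = f(1.330000) = -0.530993
  f(a) × f(c) ≥ 0, new interval: [1.330000, 1.450000]

After 3 iteration(s), the approximation is c_3 = 1.330000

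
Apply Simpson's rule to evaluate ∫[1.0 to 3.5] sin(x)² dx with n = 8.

f(x) = sin(x)²
a = 1.0, b = 3.5, n = 8
h = (b - a)/n = 0.312500

Simpson's rule: (h/3)[f(x₀) + 4f(x₁) + 2f(x₂) + ... + f(xₙ)]

x_0 = 1.0000, f(x_0) = 0.708073, coefficient = 1
x_1 = 1.3125, f(x_1) = 0.934754, coefficient = 4
x_2 = 1.6250, f(x_2) = 0.997065, coefficient = 2
x_3 = 1.9375, f(x_3) = 0.871449, coefficient = 4
x_4 = 2.2500, f(x_4) = 0.605398, coefficient = 2
x_5 = 2.5625, f(x_5) = 0.299499, coefficient = 4
x_6 = 2.8750, f(x_6) = 0.069404, coefficient = 2
x_7 = 3.1875, f(x_7) = 0.002106, coefficient = 4
x_8 = 3.5000, f(x_8) = 0.123049, coefficient = 1

I ≈ (0.312500/3) × 12.606084 = 1.313134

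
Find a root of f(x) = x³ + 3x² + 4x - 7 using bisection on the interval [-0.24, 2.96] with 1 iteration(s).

f(x) = x³ + 3x² + 4x - 7
Initial interval: [-0.24, 2.96]

Iteration 1:
  c_1 = (-0.240000 + 2.960000)/2 = 1.360000
  f(c_1) = f(1.360000) = 6.504256
  f(a) × f(c) < 0, new interval: [-0.240000, 1.360000]

After 1 iteration(s), the approximation is c_1 = 1.360000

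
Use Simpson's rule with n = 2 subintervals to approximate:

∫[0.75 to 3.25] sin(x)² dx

f(x) = sin(x)²
a = 0.75, b = 3.25, n = 2
h = (b - a)/n = 1.250000

Simpson's rule: (h/3)[f(x₀) + 4f(x₁) + 2f(x₂) + ... + f(xₙ)]

x_0 = 0.7500, f(x_0) = 0.464631, coefficient = 1
x_1 = 2.0000, f(x_1) = 0.826822, coefficient = 4
x_2 = 3.2500, f(x_2) = 0.011706, coefficient = 1

I ≈ (1.250000/3) × 3.783625 = 1.576510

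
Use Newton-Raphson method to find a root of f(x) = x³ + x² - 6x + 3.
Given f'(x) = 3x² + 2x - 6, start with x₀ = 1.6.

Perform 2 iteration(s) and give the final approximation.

f(x) = x³ + x² - 6x + 3
f'(x) = 3x² + 2x - 6
x₀ = 1.6

Newton-Raphson formula: x_{n+1} = x_n - f(x_n)/f'(x_n)

Iteration 1:
  f(1.600000) = 0.056000
  f'(1.600000) = 4.880000
  x_1 = 1.600000 - 0.056000/4.880000 = 1.588525
Iteration 2:
  f(1.588525) = 0.000762
  f'(1.588525) = 4.747280
  x_2 = 1.588525 - 0.000762/4.747280 = 1.588364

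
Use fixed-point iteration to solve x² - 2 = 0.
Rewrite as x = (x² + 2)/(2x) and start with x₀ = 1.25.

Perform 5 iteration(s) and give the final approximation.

Equation: x² - 2 = 0
Fixed-point form: x = (x² + 2)/(2x)
x₀ = 1.25

x_1 = g(1.250000) = 1.425000
x_2 = g(1.425000) = 1.414254
x_3 = g(1.414254) = 1.414214
x_4 = g(1.414214) = 1.414214
x_5 = g(1.414214) = 1.414214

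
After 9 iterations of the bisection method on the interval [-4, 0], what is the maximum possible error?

Bisection error bound: |error| ≤ (b-a)/2^n
|error| ≤ (0 - (-4))/2^9 = 4/2^9
|error| ≤ 0.0078125000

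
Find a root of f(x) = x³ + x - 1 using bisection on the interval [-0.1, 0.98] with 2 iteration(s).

f(x) = x³ + x - 1
Initial interval: [-0.1, 0.98]

Iteration 1:
  c_1 = (-0.100000 + 0.980000)/2 = 0.440000
  f(c_1) = f(0.440000) = -0.474816
  f(a) × f(c) ≥ 0, new interval: [0.440000, 0.980000]
Iteration 2:
  c_2 = (0.440000 + 0.980000)/2 = 0.710000
  f(c_2) = f(0.710000) = 0.067911
  f(a) × f(c) < 0, new interval: [0.440000, 0.710000]

After 2 iteration(s), the approximation is c_2 = 0.710000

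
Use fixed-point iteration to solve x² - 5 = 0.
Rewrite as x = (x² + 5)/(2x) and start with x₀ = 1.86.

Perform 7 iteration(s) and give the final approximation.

Equation: x² - 5 = 0
Fixed-point form: x = (x² + 5)/(2x)
x₀ = 1.86

x_1 = g(1.860000) = 2.274086
x_2 = g(2.274086) = 2.236386
x_3 = g(2.236386) = 2.236068
x_4 = g(2.236068) = 2.236068
x_5 = g(2.236068) = 2.236068
x_6 = g(2.236068) = 2.236068
x_7 = g(2.236068) = 2.236068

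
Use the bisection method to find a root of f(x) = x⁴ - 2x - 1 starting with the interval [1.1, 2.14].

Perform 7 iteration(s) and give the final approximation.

f(x) = x⁴ - 2x - 1
Initial interval: [1.1, 2.14]

Iteration 1:
  c_1 = (1.100000 + 2.140000)/2 = 1.620000
  f(c_1) = f(1.620000) = 2.647475
  f(a) × f(c) < 0, new interval: [1.100000, 1.620000]
Iteration 2:
  c_2 = (1.100000 + 1.620000)/2 = 1.360000
  f(c_2) = f(1.360000) = -0.298980
  f(a) × f(c) ≥ 0, new interval: [1.360000, 1.620000]
Iteration 3:
  c_3 = (1.360000 + 1.620000)/2 = 1.490000
  f(c_3) = f(1.490000) = 0.948844
  f(a) × f(c) < 0, new interval: [1.360000, 1.490000]
Iteration 4:
  c_4 = (1.360000 + 1.490000)/2 = 1.425000
  f(c_4) = f(1.425000) = 0.273438
  f(a) × f(c) < 0, new interval: [1.360000, 1.425000]
Iteration 5:
  c_5 = (1.360000 + 1.425000)/2 = 1.392500
  f(c_5) = f(1.392500) = -0.025061
  f(a) × f(c) ≥ 0, new interval: [1.392500, 1.425000]
Iteration 6:
  c_6 = (1.392500 + 1.425000)/2 = 1.408750
  f(c_6) = f(1.408750) = 0.121044
  f(a) × f(c) < 0, new interval: [1.392500, 1.408750]
Iteration 7:
  c_7 = (1.392500 + 1.408750)/2 = 1.400625
  f(c_7) = f(1.400625) = 0.047215
  f(a) × f(c) < 0, new interval: [1.392500, 1.400625]

After 7 iteration(s), the approximation is c_7 = 1.400625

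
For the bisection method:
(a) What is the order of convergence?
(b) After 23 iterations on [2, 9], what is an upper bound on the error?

(a) Bisection has linear (order 1) convergence; the error is halved each step.

(b) Error bound = (b-a)/2^n = (9 - 2)/2^{23}
    = 7/2^{23}

(a) 1 (linear); (b) error ≤ 8.34e-07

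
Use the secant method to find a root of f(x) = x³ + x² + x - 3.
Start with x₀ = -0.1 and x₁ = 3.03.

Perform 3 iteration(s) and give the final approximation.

f(x) = x³ + x² + x - 3
x₀ = -0.1, x₁ = 3.03

Secant formula: x_{n+1} = x_n - f(x_n)(x_n - x_{n-1})/(f(x_n) - f(x_{n-1}))

Iteration 1:
  f(-0.100000) = -3.091000
  f(3.030000) = 37.029027
  x_2 = 3.030000 - 37.029027×(3.030000 - (-0.100000))/(37.029027 - (-3.091000))
       = 0.141147
Iteration 2:
  f(3.030000) = 37.029027
  f(0.141147) = -2.836118
  x_3 = 0.141147 - (-2.836118)×(0.141147 - 3.030000)/(-2.836118 - 37.029027)
       = 0.346668
Iteration 3:
  f(0.141147) = -2.836118
  f(0.346668) = -2.491491
  x_4 = 0.346668 - (-2.491491)×(0.346668 - 0.141147)/(-2.491491 - (-2.836118))
       = 1.832486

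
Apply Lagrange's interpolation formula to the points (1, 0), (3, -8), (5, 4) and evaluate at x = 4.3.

Lagrange interpolation formula:
P(x) = Σ yᵢ × Lᵢ(x)
where Lᵢ(x) = Π_{j≠i} (x - xⱼ)/(xᵢ - xⱼ)

L_0(4.3) = (4.3 - 3)/(1 - 3) × (4.3 - 5)/(1 - 5) = -0.113750
L_1(4.3) = (4.3 - 1)/(3 - 1) × (4.3 - 5)/(3 - 5) = 0.577500
L_2(4.3) = (4.3 - 1)/(5 - 1) × (4.3 - 3)/(5 - 3) = 0.536250

P(4.3) = 0×L_0(4.3) + (-8)×L_1(4.3) + 4×L_2(4.3)
P(4.3) = -2.475000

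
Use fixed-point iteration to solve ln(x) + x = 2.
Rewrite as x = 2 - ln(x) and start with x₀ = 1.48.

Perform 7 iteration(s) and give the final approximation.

Equation: ln(x) + x = 2
Fixed-point form: x = 2 - ln(x)
x₀ = 1.48

x_1 = g(1.480000) = 1.607958
x_2 = g(1.607958) = 1.525035
x_3 = g(1.525035) = 1.577983
x_4 = g(1.577983) = 1.543853
x_5 = g(1.543853) = 1.565719
x_6 = g(1.565719) = 1.551655
x_7 = g(1.551655) = 1.560678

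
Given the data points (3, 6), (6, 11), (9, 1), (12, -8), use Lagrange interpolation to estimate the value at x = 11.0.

Lagrange interpolation formula:
P(x) = Σ yᵢ × Lᵢ(x)
where Lᵢ(x) = Π_{j≠i} (x - xⱼ)/(xᵢ - xⱼ)

L_0(11.0) = (11.0 - 6)/(3 - 6) × (11.0 - 9)/(3 - 9) × (11.0 - 12)/(3 - 12) = 0.061728
L_1(11.0) = (11.0 - 3)/(6 - 3) × (11.0 - 9)/(6 - 9) × (11.0 - 12)/(6 - 12) = -0.296296
L_2(11.0) = (11.0 - 3)/(9 - 3) × (11.0 - 6)/(9 - 6) × (11.0 - 12)/(9 - 12) = 0.740741
L_3(11.0) = (11.0 - 3)/(12 - 3) × (11.0 - 6)/(12 - 6) × (11.0 - 9)/(12 - 9) = 0.493827

P(11.0) = 6×L_0(11.0) + 11×L_1(11.0) + 1×L_2(11.0) + (-8)×L_3(11.0)
P(11.0) = -6.098765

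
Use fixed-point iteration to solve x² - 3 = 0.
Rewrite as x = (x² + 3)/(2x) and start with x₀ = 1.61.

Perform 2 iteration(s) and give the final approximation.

Equation: x² - 3 = 0
Fixed-point form: x = (x² + 3)/(2x)
x₀ = 1.61

x_1 = g(1.610000) = 1.736677
x_2 = g(1.736677) = 1.732057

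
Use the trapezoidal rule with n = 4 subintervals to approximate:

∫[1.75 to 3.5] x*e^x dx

f(x) = x*e^x
a = 1.75, b = 3.5, n = 4
h = (b - a)/n = 0.437500

Trapezoidal rule: (h/2)[f(x₀) + 2f(x₁) + 2f(x₂) + ... + f(xₙ)]

x_0 = 1.7500, f(x_0) = 10.070555, coefficient = 1
x_1 = 2.1875, f(x_1) = 19.496975, coefficient = 2
x_2 = 2.6250, f(x_2) = 36.237007, coefficient = 2
x_3 = 3.0625, f(x_3) = 65.479137, coefficient = 2
x_4 = 3.5000, f(x_4) = 115.904082, coefficient = 1

I ≈ (0.437500/2) × 368.400876 = 80.587692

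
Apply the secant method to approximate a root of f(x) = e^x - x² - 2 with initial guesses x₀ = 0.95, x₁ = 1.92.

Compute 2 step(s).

f(x) = e^x - x² - 2
x₀ = 0.95, x₁ = 1.92

Secant formula: x_{n+1} = x_n - f(x_n)(x_n - x_{n-1})/(f(x_n) - f(x_{n-1}))

Iteration 1:
  f(0.950000) = -0.316790
  f(1.920000) = 1.134558
  x_2 = 1.920000 - 1.134558×(1.920000 - 0.950000)/(1.134558 - (-0.316790))
       = 1.161725
Iteration 2:
  f(1.920000) = 1.134558
  f(1.161725) = -0.154164
  x_3 = 1.161725 - (-0.154164)×(1.161725 - 1.920000)/(-0.154164 - 1.134558)
       = 1.252434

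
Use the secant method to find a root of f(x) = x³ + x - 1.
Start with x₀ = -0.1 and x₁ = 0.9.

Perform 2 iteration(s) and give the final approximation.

f(x) = x³ + x - 1
x₀ = -0.1, x₁ = 0.9

Secant formula: x_{n+1} = x_n - f(x_n)(x_n - x_{n-1})/(f(x_n) - f(x_{n-1}))

Iteration 1:
  f(-0.100000) = -1.101000
  f(0.900000) = 0.629000
  x_2 = 0.900000 - 0.629000×(0.900000 - (-0.100000))/(0.629000 - (-1.101000))
       = 0.536416
Iteration 2:
  f(0.900000) = 0.629000
  f(0.536416) = -0.309234
  x_3 = 0.536416 - (-0.309234)×(0.536416 - 0.900000)/(-0.309234 - 0.629000)
       = 0.656250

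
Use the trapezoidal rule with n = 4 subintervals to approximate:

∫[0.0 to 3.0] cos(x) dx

f(x) = cos(x)
a = 0.0, b = 3.0, n = 4
h = (b - a)/n = 0.750000

Trapezoidal rule: (h/2)[f(x₀) + 2f(x₁) + 2f(x₂) + ... + f(xₙ)]

x_0 = 0.0000, f(x_0) = 1.000000, coefficient = 1
x_1 = 0.7500, f(x_1) = 0.731689, coefficient = 2
x_2 = 1.5000, f(x_2) = 0.070737, coefficient = 2
x_3 = 2.2500, f(x_3) = -0.628174, coefficient = 2
x_4 = 3.0000, f(x_4) = -0.989992, coefficient = 1

I ≈ (0.750000/2) × 0.358512 = 0.134442
Exact value: 0.141120
Error: 0.006678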